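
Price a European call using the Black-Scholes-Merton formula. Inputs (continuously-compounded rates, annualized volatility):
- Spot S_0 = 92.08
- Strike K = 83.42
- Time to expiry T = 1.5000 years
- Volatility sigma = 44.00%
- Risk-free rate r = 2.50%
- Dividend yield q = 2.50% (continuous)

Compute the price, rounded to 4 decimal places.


d1 = (ln(S/K) + (r - q + 0.5*sigma^2) * T) / (sigma * sqrt(T)) = 0.45272820
d2 = d1 - sigma * sqrt(T) = -0.08615955
exp(-rT) = 0.96319442; exp(-qT) = 0.96319442
C = S_0 * exp(-qT) * N(d1) - K * exp(-rT) * N(d2)
N(d1) = 0.67462776; N(d2) = 0.46566979
C = 92.0800 * 0.96319442 * 0.67462776 - 83.4200 * 0.96319442 * 0.46566979 = 22.4170

Answer: Price = 22.4170


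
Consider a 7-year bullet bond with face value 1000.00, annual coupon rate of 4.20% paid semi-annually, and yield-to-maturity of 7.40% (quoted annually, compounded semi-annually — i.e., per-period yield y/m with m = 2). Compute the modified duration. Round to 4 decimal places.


Coupon per period c = face * coupon_rate / m = 21.000000
Periods per year m = 2; per-period yield y/m = 0.037000
Number of cashflows N = 14
Cashflows (t years, CF_t, discount factor 1/(1+y/m)^(m*t), PV):
  t = 0.5000: CF_t = 21.000000, DF = 0.964320, PV = 20.250723
  t = 1.0000: CF_t = 21.000000, DF = 0.929913, PV = 19.528181
  t = 1.5000: CF_t = 21.000000, DF = 0.896734, PV = 18.831418
  t = 2.0000: CF_t = 21.000000, DF = 0.864739, PV = 18.159516
  t = 2.5000: CF_t = 21.000000, DF = 0.833885, PV = 17.511587
  t = 3.0000: CF_t = 21.000000, DF = 0.804132, PV = 16.886777
  t = 3.5000: CF_t = 21.000000, DF = 0.775441, PV = 16.284259
  t = 4.0000: CF_t = 21.000000, DF = 0.747773, PV = 15.703239
  t = 4.5000: CF_t = 21.000000, DF = 0.721093, PV = 15.142950
  t = 5.0000: CF_t = 21.000000, DF = 0.695364, PV = 14.602652
  t = 5.5000: CF_t = 21.000000, DF = 0.670554, PV = 14.081631
  t = 6.0000: CF_t = 21.000000, DF = 0.646629, PV = 13.579201
  t = 6.5000: CF_t = 21.000000, DF = 0.623557, PV = 13.094697
  t = 7.0000: CF_t = 1021.000000, DF = 0.601309, PV = 613.936074
Price P = sum_t PV_t = 827.592905
First compute Macaulay numerator sum_t t * PV_t:
  t * PV_t at t = 0.5000: 10.125362
  t * PV_t at t = 1.0000: 19.528181
  t * PV_t at t = 1.5000: 28.247127
  t * PV_t at t = 2.0000: 36.319032
  t * PV_t at t = 2.5000: 43.778968
  t * PV_t at t = 3.0000: 50.660330
  t * PV_t at t = 3.5000: 56.994906
  t * PV_t at t = 4.0000: 62.812956
  t * PV_t at t = 4.5000: 68.143275
  t * PV_t at t = 5.0000: 73.013259
  t * PV_t at t = 5.5000: 77.448973
  t * PV_t at t = 6.0000: 81.475206
  t * PV_t at t = 6.5000: 85.115532
  t * PV_t at t = 7.0000: 4297.552518
Macaulay duration D = 4991.215625 / 827.592905 = 6.031003
Modified duration = D / (1 + y/m) = 6.031003 / (1 + 0.037000) = 5.815818

Answer: Modified duration = 5.8158


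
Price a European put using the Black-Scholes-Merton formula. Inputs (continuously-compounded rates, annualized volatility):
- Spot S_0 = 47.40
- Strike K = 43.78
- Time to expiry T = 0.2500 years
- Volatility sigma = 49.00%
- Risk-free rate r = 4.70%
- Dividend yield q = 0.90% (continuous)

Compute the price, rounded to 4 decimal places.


d1 = (ln(S/K) + (r - q + 0.5*sigma^2) * T) / (sigma * sqrt(T)) = 0.48554137
d2 = d1 - sigma * sqrt(T) = 0.24054137
exp(-rT) = 0.98831876; exp(-qT) = 0.99775253
P = K * exp(-rT) * N(-d2) - S_0 * exp(-qT) * N(-d1)
N(-d1) = 0.31364619; N(-d2) = 0.40495530
P = 43.7800 * 0.98831876 * 0.40495530 - 47.4000 * 0.99775253 * 0.31364619 = 2.6884

Answer: Price = 2.6884


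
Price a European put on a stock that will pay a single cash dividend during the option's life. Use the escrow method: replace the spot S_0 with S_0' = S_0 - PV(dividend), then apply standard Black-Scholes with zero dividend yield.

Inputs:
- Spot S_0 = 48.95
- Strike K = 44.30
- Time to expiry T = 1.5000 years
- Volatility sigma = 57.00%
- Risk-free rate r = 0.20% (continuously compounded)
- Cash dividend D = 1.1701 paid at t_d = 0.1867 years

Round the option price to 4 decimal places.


PV(D) = D * exp(-r * t_d) = 1.1701 * 0.99962667 = 1.16966317
S_0' = S_0 - PV(D) = 48.9500 - 1.16966317 = 47.78033683
d1 = (ln(S_0'/K) + (r + sigma^2/2)*T) / (sigma*sqrt(T)) = 0.46168515
d2 = d1 - sigma*sqrt(T) = -0.23641943
exp(-rT) = 0.99700450
N(-d1) = 0.32215356; N(-d2) = 0.59344639
P = K * exp(-rT) * N(-d2) - S_0' * N(-d1) = 44.3000 * 0.99700450 * 0.59344639 - 47.78033683 * 0.32215356 = 10.8183

Answer: Price = 10.8183


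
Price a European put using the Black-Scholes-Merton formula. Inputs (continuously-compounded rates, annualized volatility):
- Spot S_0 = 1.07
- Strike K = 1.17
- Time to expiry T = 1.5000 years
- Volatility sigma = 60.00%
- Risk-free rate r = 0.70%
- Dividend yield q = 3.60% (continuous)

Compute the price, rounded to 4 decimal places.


d1 = (ln(S/K) + (r - q + 0.5*sigma^2) * T) / (sigma * sqrt(T)) = 0.18664418
d2 = d1 - sigma * sqrt(T) = -0.54820275
exp(-rT) = 0.98955493; exp(-qT) = 0.94743211
P = K * exp(-rT) * N(-d2) - S_0 * exp(-qT) * N(-d1)
N(-d1) = 0.42596981; N(-d2) = 0.70822365
P = 1.1700 * 0.98955493 * 0.70822365 - 1.0700 * 0.94743211 * 0.42596981 = 0.3881

Answer: Price = 0.3881


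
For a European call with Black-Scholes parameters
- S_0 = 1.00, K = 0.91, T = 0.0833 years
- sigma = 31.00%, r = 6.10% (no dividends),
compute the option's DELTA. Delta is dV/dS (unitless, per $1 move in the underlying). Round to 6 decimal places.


Answer: Delta = 0.876081

Derivation:
d1 = 1.1556156898; d2 = 1.0661442977
phi(d1) = 0.2046073823; exp(-qT) = 1.0000000000; exp(-rT) = 0.9949315880
N(d1) = 0.8760808063
Delta = exp(-qT) * N(d1) = 1.0000000000 * 0.8760808063 = 0.876081


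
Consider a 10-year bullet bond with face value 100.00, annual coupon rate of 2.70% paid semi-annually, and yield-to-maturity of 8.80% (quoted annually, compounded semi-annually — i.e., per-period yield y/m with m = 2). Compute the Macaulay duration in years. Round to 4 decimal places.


Answer: Macaulay duration = 8.3883 years

Derivation:
Coupon per period c = face * coupon_rate / m = 1.350000
Periods per year m = 2; per-period yield y/m = 0.044000
Number of cashflows N = 20
Cashflows (t years, CF_t, discount factor 1/(1+y/m)^(m*t), PV):
  t = 0.5000: CF_t = 1.350000, DF = 0.957854, PV = 1.293103
  t = 1.0000: CF_t = 1.350000, DF = 0.917485, PV = 1.238605
  t = 1.5000: CF_t = 1.350000, DF = 0.878817, PV = 1.186403
  t = 2.0000: CF_t = 1.350000, DF = 0.841779, PV = 1.136401
  t = 2.5000: CF_t = 1.350000, DF = 0.806302, PV = 1.088507
  t = 3.0000: CF_t = 1.350000, DF = 0.772320, PV = 1.042631
  t = 3.5000: CF_t = 1.350000, DF = 0.739770, PV = 0.998689
  t = 4.0000: CF_t = 1.350000, DF = 0.708592, PV = 0.956599
  t = 4.5000: CF_t = 1.350000, DF = 0.678728, PV = 0.916282
  t = 5.0000: CF_t = 1.350000, DF = 0.650122, PV = 0.877665
  t = 5.5000: CF_t = 1.350000, DF = 0.622722, PV = 0.840675
  t = 6.0000: CF_t = 1.350000, DF = 0.596477, PV = 0.805245
  t = 6.5000: CF_t = 1.350000, DF = 0.571339, PV = 0.771307
  t = 7.0000: CF_t = 1.350000, DF = 0.547259, PV = 0.738800
  t = 7.5000: CF_t = 1.350000, DF = 0.524195, PV = 0.707663
  t = 8.0000: CF_t = 1.350000, DF = 0.502102, PV = 0.677838
  t = 8.5000: CF_t = 1.350000, DF = 0.480941, PV = 0.649270
  t = 9.0000: CF_t = 1.350000, DF = 0.460671, PV = 0.621906
  t = 9.5000: CF_t = 1.350000, DF = 0.441256, PV = 0.595695
  t = 10.0000: CF_t = 101.350000, DF = 0.422659, PV = 42.836480
Price P = sum_t PV_t = 59.979765
Macaulay numerator sum_t t * PV_t:
  t * PV_t at t = 0.5000: 0.646552
  t * PV_t at t = 1.0000: 1.238605
  t * PV_t at t = 1.5000: 1.779605
  t * PV_t at t = 2.0000: 2.272803
  t * PV_t at t = 2.5000: 2.721268
  t * PV_t at t = 3.0000: 3.127894
  t * PV_t at t = 3.5000: 3.495412
  t * PV_t at t = 4.0000: 3.826395
  t * PV_t at t = 4.5000: 4.123270
  t * PV_t at t = 5.0000: 4.388325
  t * PV_t at t = 5.5000: 4.623714
  t * PV_t at t = 6.0000: 4.831467
  t * PV_t at t = 6.5000: 5.013496
  t * PV_t at t = 7.0000: 5.171599
  t * PV_t at t = 7.5000: 5.307470
  t * PV_t at t = 8.0000: 5.422702
  t * PV_t at t = 8.5000: 5.518794
  t * PV_t at t = 9.0000: 5.597155
  t * PV_t at t = 9.5000: 5.659107
  t * PV_t at t = 10.0000: 428.364803
Macaulay duration D = (sum_t t * PV_t) / P = 503.130435 / 59.979765 = 8.388336


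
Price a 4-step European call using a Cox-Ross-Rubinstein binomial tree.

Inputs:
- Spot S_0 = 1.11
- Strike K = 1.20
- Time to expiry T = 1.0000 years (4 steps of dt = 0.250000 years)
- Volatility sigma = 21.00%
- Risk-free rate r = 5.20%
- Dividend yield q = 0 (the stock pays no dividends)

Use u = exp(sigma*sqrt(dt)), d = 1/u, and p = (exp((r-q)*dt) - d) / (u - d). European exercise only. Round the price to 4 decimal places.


dt = T/N = 0.250000
u = exp(sigma*sqrt(dt)) = 1.110711; d = 1/u = 0.900325
p = (exp((r-q)*dt) - d) / (u - d) = 0.535969
Discount per step: exp(-r*dt) = 0.987084
Stock lattice S(k, i) with i counting down-moves:
  k=0: S(0,0) = 1.1100
  k=1: S(1,0) = 1.2329; S(1,1) = 0.9994
  k=2: S(2,0) = 1.3694; S(2,1) = 1.1100; S(2,2) = 0.8997
  k=3: S(3,0) = 1.5210; S(3,1) = 1.2329; S(3,2) = 0.9994; S(3,3) = 0.8101
  k=4: S(4,0) = 1.6894; S(4,1) = 1.3694; S(4,2) = 1.1100; S(4,3) = 0.8997; S(4,4) = 0.7293
Terminal payoffs V(N, i) = max(S_T - K, 0):
  V(4,0) = 0.489377; V(4,1) = 0.169383; V(4,2) = 0.000000; V(4,3) = 0.000000; V(4,4) = 0.000000
Backward induction: V(k, i) = exp(-r*dt) * [p * V(k+1, i) + (1-p) * V(k+1, i+1)].
  V(3,0) = exp(-r*dt) * [p*0.489377 + (1-p)*0.169383] = 0.336487
  V(3,1) = exp(-r*dt) * [p*0.169383 + (1-p)*0.000000] = 0.089611
  V(3,2) = exp(-r*dt) * [p*0.000000 + (1-p)*0.000000] = 0.000000
  V(3,3) = exp(-r*dt) * [p*0.000000 + (1-p)*0.000000] = 0.000000
  V(2,0) = exp(-r*dt) * [p*0.336487 + (1-p)*0.089611] = 0.219062
  V(2,1) = exp(-r*dt) * [p*0.089611 + (1-p)*0.000000] = 0.047408
  V(2,2) = exp(-r*dt) * [p*0.000000 + (1-p)*0.000000] = 0.000000
  V(1,0) = exp(-r*dt) * [p*0.219062 + (1-p)*0.047408] = 0.137609
  V(1,1) = exp(-r*dt) * [p*0.047408 + (1-p)*0.000000] = 0.025081
  V(0,0) = exp(-r*dt) * [p*0.137609 + (1-p)*0.025081] = 0.084290

Answer: Price = V(0,0) = 0.0843


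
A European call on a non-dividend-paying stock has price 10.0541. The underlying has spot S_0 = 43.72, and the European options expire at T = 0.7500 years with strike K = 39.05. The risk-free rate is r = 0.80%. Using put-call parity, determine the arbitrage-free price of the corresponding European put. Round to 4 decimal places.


Put-call parity: C - P = S_0 * exp(-qT) - K * exp(-rT).
S_0 * exp(-qT) = 43.7200 * 1.00000000 = 43.72000000
K * exp(-rT) = 39.0500 * 0.99401796 = 38.81640150
P = C - S*exp(-qT) + K*exp(-rT)
P = 10.0541 - 43.72000000 + 38.81640150 = 5.1505

Answer: Put price = 5.1505


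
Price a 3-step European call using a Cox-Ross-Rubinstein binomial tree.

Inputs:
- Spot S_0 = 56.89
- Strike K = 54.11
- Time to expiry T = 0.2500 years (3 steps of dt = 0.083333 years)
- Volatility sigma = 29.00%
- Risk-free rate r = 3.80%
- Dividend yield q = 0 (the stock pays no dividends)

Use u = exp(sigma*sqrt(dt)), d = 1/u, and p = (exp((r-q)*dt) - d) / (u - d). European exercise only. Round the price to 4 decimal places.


Answer: Price = V(0,0) = 5.1935

Derivation:
dt = T/N = 0.083333
u = exp(sigma*sqrt(dt)) = 1.087320; d = 1/u = 0.919693
p = (exp((r-q)*dt) - d) / (u - d) = 0.498004
Discount per step: exp(-r*dt) = 0.996838
Stock lattice S(k, i) with i counting down-moves:
  k=0: S(0,0) = 56.8900
  k=1: S(1,0) = 61.8576; S(1,1) = 52.3213
  k=2: S(2,0) = 67.2590; S(2,1) = 56.8900; S(2,2) = 48.1195
  k=3: S(3,0) = 73.1321; S(3,1) = 61.8576; S(3,2) = 52.3213; S(3,3) = 44.2552
Terminal payoffs V(N, i) = max(S_T - K, 0):
  V(3,0) = 19.022067; V(3,1) = 7.747625; V(3,2) = 0.000000; V(3,3) = 0.000000
Backward induction: V(k, i) = exp(-r*dt) * [p * V(k+1, i) + (1-p) * V(k+1, i+1)].
  V(2,0) = exp(-r*dt) * [p*19.022067 + (1-p)*7.747625] = 13.320099
  V(2,1) = exp(-r*dt) * [p*7.747625 + (1-p)*0.000000] = 3.846152
  V(2,2) = exp(-r*dt) * [p*0.000000 + (1-p)*0.000000] = 0.000000
  V(1,0) = exp(-r*dt) * [p*13.320099 + (1-p)*3.846152] = 8.537141
  V(1,1) = exp(-r*dt) * [p*3.846152 + (1-p)*0.000000] = 1.909344
  V(0,0) = exp(-r*dt) * [p*8.537141 + (1-p)*1.909344] = 5.193544


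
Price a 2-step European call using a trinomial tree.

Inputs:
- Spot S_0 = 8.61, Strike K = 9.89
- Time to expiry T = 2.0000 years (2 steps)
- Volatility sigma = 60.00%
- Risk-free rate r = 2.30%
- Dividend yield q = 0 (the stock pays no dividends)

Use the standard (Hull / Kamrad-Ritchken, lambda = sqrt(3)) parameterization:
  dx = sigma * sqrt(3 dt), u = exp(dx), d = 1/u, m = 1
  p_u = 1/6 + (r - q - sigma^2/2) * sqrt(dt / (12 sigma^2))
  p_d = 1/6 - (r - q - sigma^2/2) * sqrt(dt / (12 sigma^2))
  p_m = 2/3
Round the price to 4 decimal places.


dt = T/N = 1.000000; dx = sigma*sqrt(3*dt) = 1.039230
u = exp(dx) = 2.827041; d = 1/u = 0.353727
p_u = 0.091130, p_m = 0.666667, p_d = 0.242203
Discount per step: exp(-r*dt) = 0.977262
Stock lattice S(k, j) with j the centered position index:
  k=0: S(0,+0) = 8.6100
  k=1: S(1,-1) = 3.0456; S(1,+0) = 8.6100; S(1,+1) = 24.3408
  k=2: S(2,-2) = 1.0773; S(2,-1) = 3.0456; S(2,+0) = 8.6100; S(2,+1) = 24.3408; S(2,+2) = 68.8125
Terminal payoffs V(N, j) = max(S_T - K, 0):
  V(2,-2) = 0.000000; V(2,-1) = 0.000000; V(2,+0) = 0.000000; V(2,+1) = 14.450821; V(2,+2) = 58.922491
Backward induction: V(k, j) = exp(-r*dt) * [p_u * V(k+1, j+1) + p_m * V(k+1, j) + p_d * V(k+1, j-1)]
  V(1,-1) = exp(-r*dt) * [p_u*0.000000 + p_m*0.000000 + p_d*0.000000] = 0.000000
  V(1,+0) = exp(-r*dt) * [p_u*14.450821 + p_m*0.000000 + p_d*0.000000] = 1.286960
  V(1,+1) = exp(-r*dt) * [p_u*58.922491 + p_m*14.450821 + p_d*0.000000] = 14.662345
  V(0,+0) = exp(-r*dt) * [p_u*14.662345 + p_m*1.286960 + p_d*0.000000] = 2.144264

Answer: Price = V(0,0) = 2.1443


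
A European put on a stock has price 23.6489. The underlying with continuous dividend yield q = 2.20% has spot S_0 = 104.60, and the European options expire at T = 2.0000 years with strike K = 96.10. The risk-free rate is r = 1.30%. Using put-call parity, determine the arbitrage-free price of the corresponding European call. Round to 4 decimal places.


Put-call parity: C - P = S_0 * exp(-qT) - K * exp(-rT).
S_0 * exp(-qT) = 104.6000 * 0.95695396 = 100.09738395
K * exp(-rT) = 96.1000 * 0.97433509 = 93.63360211
C = P + S*exp(-qT) - K*exp(-rT)
C = 23.6489 + 100.09738395 - 93.63360211 = 30.1127

Answer: Call price = 30.1127


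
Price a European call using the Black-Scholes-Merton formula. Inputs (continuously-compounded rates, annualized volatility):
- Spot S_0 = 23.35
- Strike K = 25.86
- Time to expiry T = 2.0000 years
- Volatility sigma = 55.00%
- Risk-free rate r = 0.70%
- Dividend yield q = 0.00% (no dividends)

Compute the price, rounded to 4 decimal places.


d1 = (ln(S/K) + (r - q + 0.5*sigma^2) * T) / (sigma * sqrt(T)) = 0.27564258
d2 = d1 - sigma * sqrt(T) = -0.50217488
exp(-rT) = 0.98609754; exp(-qT) = 1.00000000
C = S_0 * exp(-qT) * N(d1) - K * exp(-rT) * N(d2)
N(d1) = 0.60858870; N(d2) = 0.30777226
C = 23.3500 * 1.00000000 * 0.60858870 - 25.8600 * 0.98609754 * 0.30777226 = 6.3622

Answer: Price = 6.3622


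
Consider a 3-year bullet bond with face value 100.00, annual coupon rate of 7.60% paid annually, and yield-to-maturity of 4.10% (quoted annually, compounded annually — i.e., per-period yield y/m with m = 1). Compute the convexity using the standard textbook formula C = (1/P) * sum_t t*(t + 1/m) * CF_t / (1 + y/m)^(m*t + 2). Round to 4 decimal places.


Answer: Convexity = 10.1052

Derivation:
Coupon per period c = face * coupon_rate / m = 7.600000
Periods per year m = 1; per-period yield y/m = 0.041000
Number of cashflows N = 3
Cashflows (t years, CF_t, discount factor 1/(1+y/m)^(m*t), PV):
  t = 1.0000: CF_t = 7.600000, DF = 0.960615, PV = 7.300672
  t = 2.0000: CF_t = 7.600000, DF = 0.922781, PV = 7.013134
  t = 3.0000: CF_t = 107.600000, DF = 0.886437, PV = 95.380607
Price P = sum_t PV_t = 109.694414
Convexity numerator sum_t t*(t + 1/m) * CF_t / (1+y/m)^(m*t + 2):
  t = 1.0000: term = 13.473840
  t = 2.0000: term = 38.829511
  t = 3.0000: term = 1056.184695
Convexity = (1/P) * sum = 1108.488047 / 109.694414 = 10.105237


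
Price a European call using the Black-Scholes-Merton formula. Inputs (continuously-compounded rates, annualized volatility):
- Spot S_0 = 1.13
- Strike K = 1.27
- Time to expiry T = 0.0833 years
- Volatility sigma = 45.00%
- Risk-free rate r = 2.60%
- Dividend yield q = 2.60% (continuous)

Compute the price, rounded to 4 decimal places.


Answer: Price = 0.0156

Derivation:
d1 = (ln(S/K) + (r - q + 0.5*sigma^2) * T) / (sigma * sqrt(T)) = -0.83436215
d2 = d1 - sigma * sqrt(T) = -0.96423997
exp(-rT) = 0.99783654; exp(-qT) = 0.99783654
C = S_0 * exp(-qT) * N(d1) - K * exp(-rT) * N(d2)
N(d1) = 0.20203847; N(d2) = 0.16746281
C = 1.1300 * 0.99783654 * 0.20203847 - 1.2700 * 0.99783654 * 0.16746281 = 0.0156


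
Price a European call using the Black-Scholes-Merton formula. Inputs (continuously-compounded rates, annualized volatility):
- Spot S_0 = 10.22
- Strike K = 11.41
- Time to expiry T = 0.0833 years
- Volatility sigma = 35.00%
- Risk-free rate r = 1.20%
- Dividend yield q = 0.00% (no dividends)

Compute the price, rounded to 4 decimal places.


Answer: Price = 0.0777

Derivation:
d1 = (ln(S/K) + (r - q + 0.5*sigma^2) * T) / (sigma * sqrt(T)) = -1.02995331
d2 = d1 - sigma * sqrt(T) = -1.13096940
exp(-rT) = 0.99900090; exp(-qT) = 1.00000000
C = S_0 * exp(-qT) * N(d1) - K * exp(-rT) * N(d2)
N(d1) = 0.15151596; N(d2) = 0.12903399
C = 10.2200 * 1.00000000 * 0.15151596 - 11.4100 * 0.99900090 * 0.12903399 = 0.0777


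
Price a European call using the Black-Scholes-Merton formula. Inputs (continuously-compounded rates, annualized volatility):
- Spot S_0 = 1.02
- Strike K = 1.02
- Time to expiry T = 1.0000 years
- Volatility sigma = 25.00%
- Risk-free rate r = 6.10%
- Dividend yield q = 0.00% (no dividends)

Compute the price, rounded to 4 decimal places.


Answer: Price = 0.1315

Derivation:
d1 = (ln(S/K) + (r - q + 0.5*sigma^2) * T) / (sigma * sqrt(T)) = 0.36900000
d2 = d1 - sigma * sqrt(T) = 0.11900000
exp(-rT) = 0.94082324; exp(-qT) = 1.00000000
C = S_0 * exp(-qT) * N(d1) - K * exp(-rT) * N(d2)
N(d1) = 0.64393614; N(d2) = 0.54736232
C = 1.0200 * 1.00000000 * 0.64393614 - 1.0200 * 0.94082324 * 0.54736232 = 0.1315


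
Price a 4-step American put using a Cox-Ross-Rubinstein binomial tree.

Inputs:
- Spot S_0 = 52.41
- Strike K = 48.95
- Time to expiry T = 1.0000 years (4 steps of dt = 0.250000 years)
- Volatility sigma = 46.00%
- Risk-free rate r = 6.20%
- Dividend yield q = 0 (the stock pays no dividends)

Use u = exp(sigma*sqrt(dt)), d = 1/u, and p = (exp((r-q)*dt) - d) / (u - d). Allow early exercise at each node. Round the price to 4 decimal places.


Answer: Price = V(0,0) = 6.2557

Derivation:
dt = T/N = 0.250000
u = exp(sigma*sqrt(dt)) = 1.258600; d = 1/u = 0.794534
p = (exp((r-q)*dt) - d) / (u - d) = 0.476413
Discount per step: exp(-r*dt) = 0.984620
Stock lattice S(k, i) with i counting down-moves:
  k=0: S(0,0) = 52.4100
  k=1: S(1,0) = 65.9632; S(1,1) = 41.6415
  k=2: S(2,0) = 83.0213; S(2,1) = 52.4100; S(2,2) = 33.0856
  k=3: S(3,0) = 104.4906; S(3,1) = 65.9632; S(3,2) = 41.6415; S(3,3) = 26.2876
  k=4: S(4,0) = 131.5119; S(4,1) = 83.0213; S(4,2) = 52.4100; S(4,3) = 33.0856; S(4,4) = 20.8864
Terminal payoffs V(N, i) = max(K - S_T, 0):
  V(4,0) = 0.000000; V(4,1) = 0.000000; V(4,2) = 0.000000; V(4,3) = 15.864424; V(4,4) = 28.063617
Backward induction: V(k, i) = exp(-r*dt) * [p * V(k+1, i) + (1-p) * V(k+1, i+1)]; then take max(V_cont, immediate exercise) for American.
  V(3,0) = exp(-r*dt) * [p*0.000000 + (1-p)*0.000000] = 0.000000; exercise = 0.000000; V(3,0) = max -> 0.000000
  V(3,1) = exp(-r*dt) * [p*0.000000 + (1-p)*0.000000] = 0.000000; exercise = 0.000000; V(3,1) = max -> 0.000000
  V(3,2) = exp(-r*dt) * [p*0.000000 + (1-p)*15.864424] = 8.178654; exercise = 7.308494; V(3,2) = max -> 8.178654
  V(3,3) = exp(-r*dt) * [p*15.864424 + (1-p)*28.063617] = 21.909523; exercise = 22.662398; V(3,3) = max -> 22.662398
  V(2,0) = exp(-r*dt) * [p*0.000000 + (1-p)*0.000000] = 0.000000; exercise = 0.000000; V(2,0) = max -> 0.000000
  V(2,1) = exp(-r*dt) * [p*0.000000 + (1-p)*8.178654] = 4.216376; exercise = 0.000000; V(2,1) = max -> 4.216376
  V(2,2) = exp(-r*dt) * [p*8.178654 + (1-p)*22.662398] = 15.519728; exercise = 15.864424; V(2,2) = max -> 15.864424
  V(1,0) = exp(-r*dt) * [p*0.000000 + (1-p)*4.216376] = 2.173686; exercise = 0.000000; V(1,0) = max -> 2.173686
  V(1,1) = exp(-r*dt) * [p*4.216376 + (1-p)*15.864424] = 10.156494; exercise = 7.308494; V(1,1) = max -> 10.156494
  V(0,0) = exp(-r*dt) * [p*2.173686 + (1-p)*10.156494] = 6.255664; exercise = 0.000000; V(0,0) = max -> 6.255664


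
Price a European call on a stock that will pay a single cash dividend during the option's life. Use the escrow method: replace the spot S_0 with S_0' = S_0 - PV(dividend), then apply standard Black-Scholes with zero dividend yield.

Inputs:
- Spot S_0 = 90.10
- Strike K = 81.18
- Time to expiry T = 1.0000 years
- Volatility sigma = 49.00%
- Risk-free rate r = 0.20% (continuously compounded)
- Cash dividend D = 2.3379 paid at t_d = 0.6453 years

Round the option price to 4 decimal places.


Answer: Price = 19.9198

Derivation:
PV(D) = D * exp(-r * t_d) = 2.3379 * 0.99871023 = 2.33488465
S_0' = S_0 - PV(D) = 90.1000 - 2.33488465 = 87.76511535
d1 = (ln(S_0'/K) + (r + sigma^2/2)*T) / (sigma*sqrt(T)) = 0.40825549
d2 = d1 - sigma*sqrt(T) = -0.08174451
exp(-rT) = 0.99800200
N(d1) = 0.65845694; N(d2) = 0.46742494
C = S_0' * N(d1) - K * exp(-rT) * N(d2) = 87.76511535 * 0.65845694 - 81.1800 * 0.99800200 * 0.46742494 = 19.9198


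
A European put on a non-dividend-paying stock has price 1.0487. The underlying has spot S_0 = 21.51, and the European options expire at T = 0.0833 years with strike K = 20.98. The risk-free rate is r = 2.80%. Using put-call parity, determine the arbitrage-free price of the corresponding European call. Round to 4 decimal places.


Answer: Call price = 1.6276

Derivation:
Put-call parity: C - P = S_0 * exp(-qT) - K * exp(-rT).
S_0 * exp(-qT) = 21.5100 * 1.00000000 = 21.51000000
K * exp(-rT) = 20.9800 * 0.99767032 = 20.93112327
C = P + S*exp(-qT) - K*exp(-rT)
C = 1.0487 + 21.51000000 - 20.93112327 = 1.6276


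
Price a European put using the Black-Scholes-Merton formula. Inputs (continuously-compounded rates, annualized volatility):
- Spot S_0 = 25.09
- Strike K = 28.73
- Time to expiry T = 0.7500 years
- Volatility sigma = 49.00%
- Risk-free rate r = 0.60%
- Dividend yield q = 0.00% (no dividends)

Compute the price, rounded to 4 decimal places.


d1 = (ln(S/K) + (r - q + 0.5*sigma^2) * T) / (sigma * sqrt(T)) = -0.09646466
d2 = d1 - sigma * sqrt(T) = -0.52081710
exp(-rT) = 0.99551011; exp(-qT) = 1.00000000
P = K * exp(-rT) * N(-d2) - S_0 * exp(-qT) * N(-d1)
N(-d1) = 0.53842423; N(-d2) = 0.69875291
P = 28.7300 * 0.99551011 * 0.69875291 - 25.0900 * 1.00000000 * 0.53842423 = 6.4760

Answer: Price = 6.4760


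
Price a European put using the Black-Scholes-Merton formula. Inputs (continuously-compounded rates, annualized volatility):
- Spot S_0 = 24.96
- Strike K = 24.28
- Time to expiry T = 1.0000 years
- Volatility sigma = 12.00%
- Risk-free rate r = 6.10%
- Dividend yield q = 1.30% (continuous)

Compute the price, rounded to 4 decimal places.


Answer: Price = 0.4566

Derivation:
d1 = (ln(S/K) + (r - q + 0.5*sigma^2) * T) / (sigma * sqrt(T)) = 0.69017981
d2 = d1 - sigma * sqrt(T) = 0.57017981
exp(-rT) = 0.94082324; exp(-qT) = 0.98708414
P = K * exp(-rT) * N(-d2) - S_0 * exp(-qT) * N(-d1)
N(-d1) = 0.24504056; N(-d2) = 0.28427787
P = 24.2800 * 0.94082324 * 0.28427787 - 24.9600 * 0.98708414 * 0.24504056 = 0.4566


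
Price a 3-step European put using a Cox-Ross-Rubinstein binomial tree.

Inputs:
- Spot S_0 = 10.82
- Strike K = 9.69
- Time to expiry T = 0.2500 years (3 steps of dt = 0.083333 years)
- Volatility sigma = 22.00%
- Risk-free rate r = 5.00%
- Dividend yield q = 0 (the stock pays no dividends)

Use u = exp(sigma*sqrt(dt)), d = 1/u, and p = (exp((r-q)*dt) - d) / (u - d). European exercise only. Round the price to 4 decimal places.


Answer: Price = V(0,0) = 0.0831

Derivation:
dt = T/N = 0.083333
u = exp(sigma*sqrt(dt)) = 1.065569; d = 1/u = 0.938466
p = (exp((r-q)*dt) - d) / (u - d) = 0.516979
Discount per step: exp(-r*dt) = 0.995842
Stock lattice S(k, i) with i counting down-moves:
  k=0: S(0,0) = 10.8200
  k=1: S(1,0) = 11.5295; S(1,1) = 10.1542
  k=2: S(2,0) = 12.2854; S(2,1) = 10.8200; S(2,2) = 9.5294
  k=3: S(3,0) = 13.0910; S(3,1) = 11.5295; S(3,2) = 10.1542; S(3,3) = 8.9430
Terminal payoffs V(N, i) = max(K - S_T, 0):
  V(3,0) = 0.000000; V(3,1) = 0.000000; V(3,2) = 0.000000; V(3,3) = 0.747004
Backward induction: V(k, i) = exp(-r*dt) * [p * V(k+1, i) + (1-p) * V(k+1, i+1)].
  V(2,0) = exp(-r*dt) * [p*0.000000 + (1-p)*0.000000] = 0.000000
  V(2,1) = exp(-r*dt) * [p*0.000000 + (1-p)*0.000000] = 0.000000
  V(2,2) = exp(-r*dt) * [p*0.000000 + (1-p)*0.747004] = 0.359319
  V(1,0) = exp(-r*dt) * [p*0.000000 + (1-p)*0.000000] = 0.000000
  V(1,1) = exp(-r*dt) * [p*0.000000 + (1-p)*0.359319] = 0.172837
  V(0,0) = exp(-r*dt) * [p*0.000000 + (1-p)*0.172837] = 0.083137


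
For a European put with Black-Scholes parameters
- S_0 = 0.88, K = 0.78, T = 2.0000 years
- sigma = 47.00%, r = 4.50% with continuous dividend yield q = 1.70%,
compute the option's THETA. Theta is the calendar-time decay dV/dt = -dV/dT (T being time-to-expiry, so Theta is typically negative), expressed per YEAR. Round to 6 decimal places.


Answer: Theta = -0.034237

Derivation:
d1 = 0.5980739061; d2 = -0.0666064682
phi(d1) = 0.3336092998; exp(-qT) = 0.9665715046; exp(-rT) = 0.9139311853
Theta = -S*exp(-qT)*phi(d1)*sigma/(2*sqrt(T)) + r*K*exp(-rT)*N(-d2) - q*S*exp(-qT)*N(-d1)
N(-d1) = 0.2748953102; N(-d2) = 0.5265525018; sqrt(T) = 1.4142135624
Term 1 = -0.8800 * 0.9665715046 * 0.3336092998 * 0.4700 / (2 * 1.4142135624) = -0.0471528202
Term 2 = 0.0450 * 0.7800 * 0.9139311853 * 0.5265525018 = 0.0168912696
Term 3 = -0.0170 * 0.8800 * 0.9665715046 * 0.2748953102 = -0.0039749614
Theta = -0.0471528202 + (0.0168912696) + (-0.0039749614) = -0.034237


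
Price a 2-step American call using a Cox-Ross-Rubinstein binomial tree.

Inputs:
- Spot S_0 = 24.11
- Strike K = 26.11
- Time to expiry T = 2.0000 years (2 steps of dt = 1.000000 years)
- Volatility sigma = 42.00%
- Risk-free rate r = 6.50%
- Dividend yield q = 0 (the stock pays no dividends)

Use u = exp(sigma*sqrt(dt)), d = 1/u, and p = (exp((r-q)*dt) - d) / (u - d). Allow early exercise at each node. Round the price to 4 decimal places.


Answer: Price = V(0,0) = 5.8709

Derivation:
dt = T/N = 1.000000
u = exp(sigma*sqrt(dt)) = 1.521962; d = 1/u = 0.657047
p = (exp((r-q)*dt) - d) / (u - d) = 0.474165
Discount per step: exp(-r*dt) = 0.937067
Stock lattice S(k, i) with i counting down-moves:
  k=0: S(0,0) = 24.1100
  k=1: S(1,0) = 36.6945; S(1,1) = 15.8414
  k=2: S(2,0) = 55.8476; S(2,1) = 24.1100; S(2,2) = 10.4085
Terminal payoffs V(N, i) = max(S_T - K, 0):
  V(2,0) = 29.737608; V(2,1) = 0.000000; V(2,2) = 0.000000
Backward induction: V(k, i) = exp(-r*dt) * [p * V(k+1, i) + (1-p) * V(k+1, i+1)]; then take max(V_cont, immediate exercise) for American.
  V(1,0) = exp(-r*dt) * [p*29.737608 + (1-p)*0.000000] = 13.213148; exercise = 10.584493; V(1,0) = max -> 13.213148
  V(1,1) = exp(-r*dt) * [p*0.000000 + (1-p)*0.000000] = 0.000000; exercise = 0.000000; V(1,1) = max -> 0.000000
  V(0,0) = exp(-r*dt) * [p*13.213148 + (1-p)*0.000000] = 5.870925; exercise = 0.000000; V(0,0) = max -> 5.870925


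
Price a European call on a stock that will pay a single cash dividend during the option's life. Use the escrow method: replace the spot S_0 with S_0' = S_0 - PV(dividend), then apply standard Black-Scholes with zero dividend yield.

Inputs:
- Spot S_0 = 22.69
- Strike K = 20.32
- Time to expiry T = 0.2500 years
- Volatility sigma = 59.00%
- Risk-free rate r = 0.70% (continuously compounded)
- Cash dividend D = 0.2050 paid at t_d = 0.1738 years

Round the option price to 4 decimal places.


Answer: Price = 3.7581

Derivation:
PV(D) = D * exp(-r * t_d) = 0.2050 * 0.99878414 = 0.20475075
S_0' = S_0 - PV(D) = 22.6900 - 0.20475075 = 22.48524925
d1 = (ln(S_0'/K) + (r + sigma^2/2)*T) / (sigma*sqrt(T)) = 0.49666570
d2 = d1 - sigma*sqrt(T) = 0.20166570
exp(-rT) = 0.99825153
N(d1) = 0.69028759; N(d2) = 0.57991096
C = S_0' * N(d1) - K * exp(-rT) * N(d2) = 22.48524925 * 0.69028759 - 20.3200 * 0.99825153 * 0.57991096 = 3.7581


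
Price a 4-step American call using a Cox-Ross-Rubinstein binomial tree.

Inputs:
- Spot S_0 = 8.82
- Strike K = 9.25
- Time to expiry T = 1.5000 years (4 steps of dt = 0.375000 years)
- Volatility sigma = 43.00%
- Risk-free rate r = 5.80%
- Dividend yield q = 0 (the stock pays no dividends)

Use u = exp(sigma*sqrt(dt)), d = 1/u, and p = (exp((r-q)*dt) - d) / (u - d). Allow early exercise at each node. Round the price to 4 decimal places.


dt = T/N = 0.375000
u = exp(sigma*sqrt(dt)) = 1.301243; d = 1/u = 0.768496
p = (exp((r-q)*dt) - d) / (u - d) = 0.475821
Discount per step: exp(-r*dt) = 0.978485
Stock lattice S(k, i) with i counting down-moves:
  k=0: S(0,0) = 8.8200
  k=1: S(1,0) = 11.4770; S(1,1) = 6.7781
  k=2: S(2,0) = 14.9343; S(2,1) = 8.8200; S(2,2) = 5.2090
  k=3: S(3,0) = 19.4332; S(3,1) = 11.4770; S(3,2) = 6.7781; S(3,3) = 4.0031
  k=4: S(4,0) = 25.2873; S(4,1) = 14.9343; S(4,2) = 8.8200; S(4,3) = 5.2090; S(4,4) = 3.0763
Terminal payoffs V(N, i) = max(S_T - K, 0):
  V(4,0) = 16.037304; V(4,1) = 5.684324; V(4,2) = 0.000000; V(4,3) = 0.000000; V(4,4) = 0.000000
Backward induction: V(k, i) = exp(-r*dt) * [p * V(k+1, i) + (1-p) * V(k+1, i+1)]; then take max(V_cont, immediate exercise) for American.
  V(3,0) = exp(-r*dt) * [p*16.037304 + (1-p)*5.684324] = 10.382203; exercise = 10.183188; V(3,0) = max -> 10.382203
  V(3,1) = exp(-r*dt) * [p*5.684324 + (1-p)*0.000000] = 2.646528; exercise = 2.226965; V(3,1) = max -> 2.646528
  V(3,2) = exp(-r*dt) * [p*0.000000 + (1-p)*0.000000] = 0.000000; exercise = 0.000000; V(3,2) = max -> 0.000000
  V(3,3) = exp(-r*dt) * [p*0.000000 + (1-p)*0.000000] = 0.000000; exercise = 0.000000; V(3,3) = max -> 0.000000
  V(2,0) = exp(-r*dt) * [p*10.382203 + (1-p)*2.646528] = 6.191192; exercise = 5.684324; V(2,0) = max -> 6.191192
  V(2,1) = exp(-r*dt) * [p*2.646528 + (1-p)*0.000000] = 1.232180; exercise = 0.000000; V(2,1) = max -> 1.232180
  V(2,2) = exp(-r*dt) * [p*0.000000 + (1-p)*0.000000] = 0.000000; exercise = 0.000000; V(2,2) = max -> 0.000000
  V(1,0) = exp(-r*dt) * [p*6.191192 + (1-p)*1.232180] = 3.514504; exercise = 2.226965; V(1,0) = max -> 3.514504
  V(1,1) = exp(-r*dt) * [p*1.232180 + (1-p)*0.000000] = 0.573683; exercise = 0.000000; V(1,1) = max -> 0.573683
  V(0,0) = exp(-r*dt) * [p*3.514504 + (1-p)*0.573683] = 1.930539; exercise = 0.000000; V(0,0) = max -> 1.930539

Answer: Price = V(0,0) = 1.9305


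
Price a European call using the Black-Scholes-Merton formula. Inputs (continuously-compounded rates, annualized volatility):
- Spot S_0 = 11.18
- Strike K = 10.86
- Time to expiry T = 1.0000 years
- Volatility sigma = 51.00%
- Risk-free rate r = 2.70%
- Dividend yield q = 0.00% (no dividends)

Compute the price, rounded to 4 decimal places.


d1 = (ln(S/K) + (r - q + 0.5*sigma^2) * T) / (sigma * sqrt(T)) = 0.36488265
d2 = d1 - sigma * sqrt(T) = -0.14511735
exp(-rT) = 0.97336124; exp(-qT) = 1.00000000
C = S_0 * exp(-qT) * N(d1) - K * exp(-rT) * N(d2)
N(d1) = 0.64240050; N(d2) = 0.44230911
C = 11.1800 * 1.00000000 * 0.64240050 - 10.8600 * 0.97336124 * 0.44230911 = 2.5065

Answer: Price = 2.5065


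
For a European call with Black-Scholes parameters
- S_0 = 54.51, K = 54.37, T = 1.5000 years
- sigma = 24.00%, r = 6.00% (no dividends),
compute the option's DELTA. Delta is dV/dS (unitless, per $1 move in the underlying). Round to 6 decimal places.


d1 = 0.4619044991; d2 = 0.1679657300
phi(d1) = 0.3585753656; exp(-qT) = 1.0000000000; exp(-rT) = 0.9139311853
N(d1) = 0.6779250963
Delta = exp(-qT) * N(d1) = 1.0000000000 * 0.6779250963 = 0.677925

Answer: Delta = 0.677925


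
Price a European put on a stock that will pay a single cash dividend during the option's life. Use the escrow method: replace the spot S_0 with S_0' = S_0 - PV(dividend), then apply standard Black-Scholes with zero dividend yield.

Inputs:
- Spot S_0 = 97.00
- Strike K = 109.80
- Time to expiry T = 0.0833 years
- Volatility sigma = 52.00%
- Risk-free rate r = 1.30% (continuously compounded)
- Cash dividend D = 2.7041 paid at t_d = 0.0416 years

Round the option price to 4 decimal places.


PV(D) = D * exp(-r * t_d) = 2.7041 * 0.99945935 = 2.70263802
S_0' = S_0 - PV(D) = 97.0000 - 2.70263802 = 94.29736198
d1 = (ln(S_0'/K) + (r + sigma^2/2)*T) / (sigma*sqrt(T)) = -0.93191152
d2 = d1 - sigma*sqrt(T) = -1.08199256
exp(-rT) = 0.99891769
N(-d1) = 0.82430887; N(-d2) = 0.86037208
P = K * exp(-rT) * N(-d2) - S_0' * N(-d1) = 109.8000 * 0.99891769 * 0.86037208 - 94.29736198 * 0.82430887 = 16.6365

Answer: Price = 16.6365


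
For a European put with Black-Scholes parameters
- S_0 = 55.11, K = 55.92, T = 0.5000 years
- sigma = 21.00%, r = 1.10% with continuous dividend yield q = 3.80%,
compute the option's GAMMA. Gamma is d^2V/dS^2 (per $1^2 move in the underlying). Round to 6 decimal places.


Answer: Gamma = 0.047518

Derivation:
d1 = -0.1149278163; d2 = -0.2634202403
phi(d1) = 0.3963162661; exp(-qT) = 0.9811793622; exp(-rT) = 0.9945150973
Gamma = exp(-qT) * phi(d1) / (S * sigma * sqrt(T)) = 0.9811793622 * 0.3963162661 / (55.1100 * 0.2100 * 0.7071067812) = 0.047518


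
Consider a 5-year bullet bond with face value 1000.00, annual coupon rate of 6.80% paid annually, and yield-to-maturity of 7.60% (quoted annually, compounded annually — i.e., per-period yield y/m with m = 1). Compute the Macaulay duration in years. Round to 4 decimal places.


Answer: Macaulay duration = 4.3915 years

Derivation:
Coupon per period c = face * coupon_rate / m = 68.000000
Periods per year m = 1; per-period yield y/m = 0.076000
Number of cashflows N = 5
Cashflows (t years, CF_t, discount factor 1/(1+y/m)^(m*t), PV):
  t = 1.0000: CF_t = 68.000000, DF = 0.929368, PV = 63.197026
  t = 2.0000: CF_t = 68.000000, DF = 0.863725, PV = 58.733296
  t = 3.0000: CF_t = 68.000000, DF = 0.802718, PV = 54.584847
  t = 4.0000: CF_t = 68.000000, DF = 0.746021, PV = 50.729412
  t = 5.0000: CF_t = 1068.000000, DF = 0.693328, PV = 740.474140
Price P = sum_t PV_t = 967.718721
Macaulay numerator sum_t t * PV_t:
  t * PV_t at t = 1.0000: 63.197026
  t * PV_t at t = 2.0000: 117.466591
  t * PV_t at t = 3.0000: 163.754542
  t * PV_t at t = 4.0000: 202.917647
  t * PV_t at t = 5.0000: 3702.370700
Macaulay duration D = (sum_t t * PV_t) / P = 4249.706506 / 967.718721 = 4.391469


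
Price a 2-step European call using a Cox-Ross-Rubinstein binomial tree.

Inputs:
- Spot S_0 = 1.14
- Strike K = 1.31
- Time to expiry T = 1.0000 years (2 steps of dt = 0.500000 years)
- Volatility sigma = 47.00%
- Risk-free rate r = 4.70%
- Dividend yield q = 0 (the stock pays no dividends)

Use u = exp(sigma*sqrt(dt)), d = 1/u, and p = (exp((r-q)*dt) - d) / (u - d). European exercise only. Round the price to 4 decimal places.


Answer: Price = V(0,0) = 0.1772

Derivation:
dt = T/N = 0.500000
u = exp(sigma*sqrt(dt)) = 1.394227; d = 1/u = 0.717243
p = (exp((r-q)*dt) - d) / (u - d) = 0.452795
Discount per step: exp(-r*dt) = 0.976774
Stock lattice S(k, i) with i counting down-moves:
  k=0: S(0,0) = 1.1400
  k=1: S(1,0) = 1.5894; S(1,1) = 0.8177
  k=2: S(2,0) = 2.2160; S(2,1) = 1.1400; S(2,2) = 0.5865
Terminal payoffs V(N, i) = max(S_T - K, 0):
  V(2,0) = 0.906011; V(2,1) = 0.000000; V(2,2) = 0.000000
Backward induction: V(k, i) = exp(-r*dt) * [p * V(k+1, i) + (1-p) * V(k+1, i+1)].
  V(1,0) = exp(-r*dt) * [p*0.906011 + (1-p)*0.000000] = 0.400709
  V(1,1) = exp(-r*dt) * [p*0.000000 + (1-p)*0.000000] = 0.000000
  V(0,0) = exp(-r*dt) * [p*0.400709 + (1-p)*0.000000] = 0.177225


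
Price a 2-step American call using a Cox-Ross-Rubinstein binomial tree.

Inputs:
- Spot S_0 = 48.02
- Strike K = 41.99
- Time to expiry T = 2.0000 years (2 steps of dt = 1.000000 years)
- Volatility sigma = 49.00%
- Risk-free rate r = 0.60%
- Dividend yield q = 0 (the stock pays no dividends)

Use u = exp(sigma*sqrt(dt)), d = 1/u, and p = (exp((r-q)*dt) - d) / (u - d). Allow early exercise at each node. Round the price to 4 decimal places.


Answer: Price = V(0,0) = 15.4647

Derivation:
dt = T/N = 1.000000
u = exp(sigma*sqrt(dt)) = 1.632316; d = 1/u = 0.612626
p = (exp((r-q)*dt) - d) / (u - d) = 0.385795
Discount per step: exp(-r*dt) = 0.994018
Stock lattice S(k, i) with i counting down-moves:
  k=0: S(0,0) = 48.0200
  k=1: S(1,0) = 78.3838; S(1,1) = 29.4183
  k=2: S(2,0) = 127.9472; S(2,1) = 48.0200; S(2,2) = 18.0224
Terminal payoffs V(N, i) = max(S_T - K, 0):
  V(2,0) = 85.957189; V(2,1) = 6.030000; V(2,2) = 0.000000
Backward induction: V(k, i) = exp(-r*dt) * [p * V(k+1, i) + (1-p) * V(k+1, i+1)]; then take max(V_cont, immediate exercise) for American.
  V(1,0) = exp(-r*dt) * [p*85.957189 + (1-p)*6.030000] = 36.645011; exercise = 36.393825; V(1,0) = max -> 36.645011
  V(1,1) = exp(-r*dt) * [p*6.030000 + (1-p)*0.000000] = 2.312430; exercise = 0.000000; V(1,1) = max -> 2.312430
  V(0,0) = exp(-r*dt) * [p*36.645011 + (1-p)*2.312430] = 15.464714; exercise = 6.030000; V(0,0) = max -> 15.464714


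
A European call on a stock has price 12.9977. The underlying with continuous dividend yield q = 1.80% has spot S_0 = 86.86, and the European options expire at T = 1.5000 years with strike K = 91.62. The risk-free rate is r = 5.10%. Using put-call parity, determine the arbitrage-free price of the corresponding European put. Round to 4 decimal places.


Put-call parity: C - P = S_0 * exp(-qT) - K * exp(-rT).
S_0 * exp(-qT) = 86.8600 * 0.97336124 = 84.54615744
K * exp(-rT) = 91.6200 * 0.92635291 = 84.87245401
P = C - S*exp(-qT) + K*exp(-rT)
P = 12.9977 - 84.54615744 + 84.87245401 = 13.3240

Answer: Put price = 13.3240


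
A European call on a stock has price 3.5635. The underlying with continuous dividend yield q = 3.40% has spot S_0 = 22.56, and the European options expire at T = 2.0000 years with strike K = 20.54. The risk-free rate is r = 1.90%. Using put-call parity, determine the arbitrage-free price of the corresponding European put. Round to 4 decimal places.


Put-call parity: C - P = S_0 * exp(-qT) - K * exp(-rT).
S_0 * exp(-qT) = 22.5600 * 0.93426047 = 21.07691628
K * exp(-rT) = 20.5400 * 0.96271294 = 19.77412381
P = C - S*exp(-qT) + K*exp(-rT)
P = 3.5635 - 21.07691628 + 19.77412381 = 2.2607

Answer: Put price = 2.2607


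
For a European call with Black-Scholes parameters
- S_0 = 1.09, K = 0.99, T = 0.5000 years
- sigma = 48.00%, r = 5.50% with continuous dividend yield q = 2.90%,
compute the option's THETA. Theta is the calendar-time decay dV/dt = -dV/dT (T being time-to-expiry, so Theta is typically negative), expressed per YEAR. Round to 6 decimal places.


d1 = 0.4915218033; d2 = 0.1521105483
phi(d1) = 0.3535482274; exp(-qT) = 0.9856046187; exp(-rT) = 0.9728746826
Theta = -S*exp(-qT)*phi(d1)*sigma/(2*sqrt(T)) - r*K*exp(-rT)*N(d2) + q*S*exp(-qT)*N(d1)
N(d1) = 0.6884712825; N(d2) = 0.5604501277; sqrt(T) = 0.7071067812
Term 1 = -1.0900 * 0.9856046187 * 0.3535482274 * 0.4800 / (2 * 0.7071067812) = -0.1289152015
Term 2 = -0.0550 * 0.9900 * 0.9728746826 * 0.5604501277 = -0.0296887394
Term 3 = 0.0290 * 1.0900 * 0.9856046187 * 0.6884712825 = 0.0214492966
Theta = -0.1289152015 + (-0.0296887394) + (0.0214492966) = -0.137155

Answer: Theta = -0.137155


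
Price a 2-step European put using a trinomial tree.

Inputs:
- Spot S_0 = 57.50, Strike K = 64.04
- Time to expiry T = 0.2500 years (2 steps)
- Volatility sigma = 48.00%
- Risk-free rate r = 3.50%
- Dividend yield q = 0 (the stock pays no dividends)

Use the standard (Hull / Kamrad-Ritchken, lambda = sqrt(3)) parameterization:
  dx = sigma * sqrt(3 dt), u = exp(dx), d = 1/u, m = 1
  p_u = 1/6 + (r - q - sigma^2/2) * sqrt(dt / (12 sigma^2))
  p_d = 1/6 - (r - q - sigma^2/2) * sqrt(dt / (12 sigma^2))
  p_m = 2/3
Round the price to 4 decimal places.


dt = T/N = 0.125000; dx = sigma*sqrt(3*dt) = 0.293939
u = exp(dx) = 1.341702; d = 1/u = 0.745322
p_u = 0.149614, p_m = 0.666667, p_d = 0.183720
Discount per step: exp(-r*dt) = 0.995635
Stock lattice S(k, j) with j the centered position index:
  k=0: S(0,+0) = 57.5000
  k=1: S(1,-1) = 42.8560; S(1,+0) = 57.5000; S(1,+1) = 77.1479
  k=2: S(2,-2) = 31.9415; S(2,-1) = 42.8560; S(2,+0) = 57.5000; S(2,+1) = 77.1479; S(2,+2) = 103.5094
Terminal payoffs V(N, j) = max(K - S_T, 0):
  V(2,-2) = 32.098458; V(2,-1) = 21.183978; V(2,+0) = 6.540000; V(2,+1) = 0.000000; V(2,+2) = 0.000000
Backward induction: V(k, j) = exp(-r*dt) * [p_u * V(k+1, j+1) + p_m * V(k+1, j) + p_d * V(k+1, j-1)]
  V(1,-1) = exp(-r*dt) * [p_u*6.540000 + p_m*21.183978 + p_d*32.098458] = 20.906573
  V(1,+0) = exp(-r*dt) * [p_u*0.000000 + p_m*6.540000 + p_d*21.183978] = 8.215887
  V(1,+1) = exp(-r*dt) * [p_u*0.000000 + p_m*0.000000 + p_d*6.540000] = 1.196281
  V(0,+0) = exp(-r*dt) * [p_u*1.196281 + p_m*8.215887 + p_d*20.906573] = 9.455725

Answer: Price = V(0,0) = 9.4557
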